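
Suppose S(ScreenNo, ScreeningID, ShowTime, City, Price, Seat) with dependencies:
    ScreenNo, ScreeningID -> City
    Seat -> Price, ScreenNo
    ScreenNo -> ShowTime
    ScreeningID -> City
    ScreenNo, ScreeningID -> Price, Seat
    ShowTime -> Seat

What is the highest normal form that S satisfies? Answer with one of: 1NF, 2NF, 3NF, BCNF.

1NF

Candidate keys: {ScreenNo, ScreeningID}, {ScreeningID, Seat}, {ScreeningID, ShowTime}. Prime attributes: {ScreenNo, ScreeningID, Seat, ShowTime}.
For Seat -> Price, ScreenNo we have {Seat}⁺ = {Price, ScreenNo, Seat, ShowTime}; {Seat} is not a superkey, so BCNF fails.
Seat -> Price, ScreenNo determines the non-prime attribute {Price} from a non-superkey — 3NF is violated.
The proper key subset {ScreenNo} of {ScreenNo, ScreeningID} determines non-prime {Price}, so the relation is not even in 2NF.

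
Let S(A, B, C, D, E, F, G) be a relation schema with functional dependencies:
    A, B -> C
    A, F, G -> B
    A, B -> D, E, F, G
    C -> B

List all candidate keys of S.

No FD produces {A}, so it must be in every candidate key.
Closure of {A, B} is {A, B, C, D, E, F, G}, the whole schema; {A, B} is a candidate key.
Closure of {A, C} is {A, B, C, D, E, F, G}, the whole schema; {A, C} is a candidate key.
Closure of {A, F, G} is {A, B, C, D, E, F, G}, the whole schema; {A, F, G} is a candidate key.
These are minimal and exhaustive — every other superkey contains one of them.

{A, B}, {A, C}, {A, F, G}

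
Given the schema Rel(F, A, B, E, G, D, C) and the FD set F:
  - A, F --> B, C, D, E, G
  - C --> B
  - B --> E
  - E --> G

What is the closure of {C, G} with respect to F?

Start with {C, G}.
C --> B applies; add {B} → now {B, C, G}.
B --> E applies; add {E} → now {B, C, E, G}.
No further FD applies.

{B, C, E, G}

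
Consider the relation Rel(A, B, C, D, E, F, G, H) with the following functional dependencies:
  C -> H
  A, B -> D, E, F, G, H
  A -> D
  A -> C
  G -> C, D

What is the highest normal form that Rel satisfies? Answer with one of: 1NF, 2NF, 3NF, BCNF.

1NF

Candidate key: {A, B}. Prime attributes: {A, B}.
C -> H: {C}⁺ = {C, H}, which is not all of the attributes, so the left side is not a superkey — BCNF is violated.
C -> H has non-prime {H} on the right and a non-superkey on the left, so 3NF fails.
Since {A} ⊂ {A, B} and {A}⁺ ⊇ {C, D, H} with {C, D, H} non-prime, there is a partial dependency; 2NF fails.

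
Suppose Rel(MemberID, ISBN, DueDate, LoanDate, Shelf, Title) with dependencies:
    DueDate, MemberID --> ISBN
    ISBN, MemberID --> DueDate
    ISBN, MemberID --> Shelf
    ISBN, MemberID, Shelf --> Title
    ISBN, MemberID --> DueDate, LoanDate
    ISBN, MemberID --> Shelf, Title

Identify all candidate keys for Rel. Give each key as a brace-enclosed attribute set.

{MemberID} never appears on the right of any FD, so every key must include it.
{DueDate, MemberID}⁺ = {DueDate, ISBN, LoanDate, MemberID, Shelf, Title}, which is every attribute, so {DueDate, MemberID} is a candidate key.
{ISBN, MemberID}⁺ = {DueDate, ISBN, LoanDate, MemberID, Shelf, Title}, which is every attribute, so {ISBN, MemberID} is a candidate key.
These are minimal and exhaustive — every other superkey contains one of them.

{DueDate, MemberID}, {ISBN, MemberID}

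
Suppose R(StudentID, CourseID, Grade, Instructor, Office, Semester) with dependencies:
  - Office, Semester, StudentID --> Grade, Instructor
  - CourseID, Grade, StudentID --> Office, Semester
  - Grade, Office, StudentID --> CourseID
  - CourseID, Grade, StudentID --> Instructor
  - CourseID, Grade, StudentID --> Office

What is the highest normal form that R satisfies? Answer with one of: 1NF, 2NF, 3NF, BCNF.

Candidate keys: {CourseID, Grade, StudentID}, {Grade, Office, StudentID}, {Office, Semester, StudentID}. Prime attributes: {CourseID, Grade, Office, Semester, StudentID}.
Each dependency's left side is a superkey — BCNF holds.

BCNF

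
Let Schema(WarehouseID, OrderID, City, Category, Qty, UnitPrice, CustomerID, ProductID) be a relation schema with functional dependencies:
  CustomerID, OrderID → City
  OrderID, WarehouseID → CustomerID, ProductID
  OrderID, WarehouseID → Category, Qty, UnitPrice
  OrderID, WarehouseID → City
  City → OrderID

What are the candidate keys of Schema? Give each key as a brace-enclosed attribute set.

No FD produces {WarehouseID}, so it must be in every candidate key.
{City, WarehouseID} is a candidate key since {City, WarehouseID}⁺ = {Category, City, CustomerID, OrderID, ProductID, Qty, UnitPrice, WarehouseID} covers every attribute.
{OrderID, WarehouseID} is a candidate key since {OrderID, WarehouseID}⁺ = {Category, City, CustomerID, OrderID, ProductID, Qty, UnitPrice, WarehouseID} covers every attribute.
Any other superkey properly contains one of these, so there are no further candidate keys.

{City, WarehouseID}, {OrderID, WarehouseID}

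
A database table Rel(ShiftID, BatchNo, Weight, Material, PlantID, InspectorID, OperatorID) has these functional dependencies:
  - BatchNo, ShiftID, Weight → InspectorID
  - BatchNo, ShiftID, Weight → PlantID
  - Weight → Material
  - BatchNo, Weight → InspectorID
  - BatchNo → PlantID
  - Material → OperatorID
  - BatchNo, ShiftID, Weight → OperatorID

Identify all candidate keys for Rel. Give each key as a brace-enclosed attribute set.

{BatchNo, ShiftID, Weight} never appear on the right of any FD, so every key must include all of them.
{BatchNo, ShiftID, Weight} is a candidate key since {BatchNo, ShiftID, Weight}⁺ = {BatchNo, InspectorID, Material, OperatorID, PlantID, ShiftID, Weight} covers every attribute.
No smaller or unrelated set reaches every attribute, so there are no other keys.

{BatchNo, ShiftID, Weight}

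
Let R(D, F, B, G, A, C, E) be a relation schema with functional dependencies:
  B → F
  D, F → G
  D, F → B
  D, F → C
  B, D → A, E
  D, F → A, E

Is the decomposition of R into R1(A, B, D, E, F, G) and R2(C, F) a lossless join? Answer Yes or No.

No

Common attributes: {F}; their closure is {F}.
The closure covers neither R1 nor R2 entirely; the join is not lossless.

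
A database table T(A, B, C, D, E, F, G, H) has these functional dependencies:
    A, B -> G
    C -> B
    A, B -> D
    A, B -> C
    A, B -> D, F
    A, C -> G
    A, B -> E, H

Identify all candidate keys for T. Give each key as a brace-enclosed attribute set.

No FD produces {A}, so it must be in every candidate key.
{A, B}⁺ = {A, B, C, D, E, F, G, H} — all of the relation — so {A, B} is a candidate key.
{A, C}⁺ = {A, B, C, D, E, F, G, H} — all of the relation — so {A, C} is a candidate key.
Any other superkey properly contains one of these, so there are no further candidate keys.

{A, B}, {A, C}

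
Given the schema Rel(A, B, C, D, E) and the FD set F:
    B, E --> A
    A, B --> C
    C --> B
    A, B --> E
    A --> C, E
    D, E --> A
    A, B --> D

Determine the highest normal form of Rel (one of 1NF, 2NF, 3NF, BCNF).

3NF

Candidate keys: {A}, {B, E}, {C, E}, {D, E}. Prime attributes: {A, B, C, D, E}.
For C --> B we have {C}⁺ = {B, C}; {C} is not a superkey, so BCNF fails.
But every attribute on its right side ({B}) is prime, and the same holds for every other non-superkey FD, so 3NF still holds.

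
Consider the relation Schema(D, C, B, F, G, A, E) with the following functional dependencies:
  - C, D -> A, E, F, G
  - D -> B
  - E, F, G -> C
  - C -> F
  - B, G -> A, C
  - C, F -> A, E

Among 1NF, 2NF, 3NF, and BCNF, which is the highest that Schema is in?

1NF

Candidate keys: {C, D}, {D, G}. Prime attributes: {C, D, G}.
D -> B breaks BCNF: {D}⁺ = {B, D}, so {D} is not a superkey.
Because {B} is non-prime and the left side of D -> B is not a superkey, the relation is not in 3NF.
The proper key subset {C} of {C, D} determines non-prime {A, E, F}, so the relation is not even in 2NF.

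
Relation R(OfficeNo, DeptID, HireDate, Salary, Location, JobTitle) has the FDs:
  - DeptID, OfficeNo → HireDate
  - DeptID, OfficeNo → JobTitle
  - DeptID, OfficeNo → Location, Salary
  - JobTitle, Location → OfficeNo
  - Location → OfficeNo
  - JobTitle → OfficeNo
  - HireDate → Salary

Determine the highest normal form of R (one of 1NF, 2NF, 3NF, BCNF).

2NF

Candidate keys: {DeptID, JobTitle}, {DeptID, Location}, {DeptID, OfficeNo}. Prime attributes: {DeptID, JobTitle, Location, OfficeNo}.
JobTitle, Location → OfficeNo: {JobTitle, Location}⁺ = {JobTitle, Location, OfficeNo}, which is not all of the attributes, so the left side is not a superkey — BCNF is violated.
HireDate → Salary has non-prime {Salary} on the right and a non-superkey on the left, so 3NF fails.
No non-prime attribute depends on a proper subset of any candidate key, so 2NF holds.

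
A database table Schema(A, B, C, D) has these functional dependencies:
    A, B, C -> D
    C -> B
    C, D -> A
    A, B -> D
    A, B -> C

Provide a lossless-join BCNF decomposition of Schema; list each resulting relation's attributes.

{A, C, D}; {B, C}

Candidate keys of the original relation: {A, B}, {A, C}, {C, D}.
{A, B, C, D}: {C} determines {B, C} here but is not a superkey — split on C -> B, giving {B, C} and {A, C, D}.
{B, C} is in BCNF.
{A, C, D} is in BCNF.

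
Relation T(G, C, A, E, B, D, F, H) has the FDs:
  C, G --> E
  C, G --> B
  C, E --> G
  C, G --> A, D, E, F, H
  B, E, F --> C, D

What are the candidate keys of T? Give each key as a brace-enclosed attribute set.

{B, E, F}, {C, E}, {C, G}

Closure of {C, E} is {A, B, C, D, E, F, G, H}, the whole schema; {C, E} is a candidate key.
Closure of {C, G} is {A, B, C, D, E, F, G, H}, the whole schema; {C, G} is a candidate key.
Closure of {B, E, F} is {A, B, C, D, E, F, G, H}, the whole schema; {B, E, F} is a candidate key.
Any other superkey properly contains one of these, so there are no further candidate keys.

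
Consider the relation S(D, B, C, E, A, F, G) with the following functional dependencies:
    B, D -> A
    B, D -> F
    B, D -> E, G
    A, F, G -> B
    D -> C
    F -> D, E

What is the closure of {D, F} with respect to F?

{C, D, E, F}

Start with {D, F}.
D -> C applies; add {C} → now {C, D, F}.
F -> D, E applies; add {E} → now {C, D, E, F}.
No further FD applies.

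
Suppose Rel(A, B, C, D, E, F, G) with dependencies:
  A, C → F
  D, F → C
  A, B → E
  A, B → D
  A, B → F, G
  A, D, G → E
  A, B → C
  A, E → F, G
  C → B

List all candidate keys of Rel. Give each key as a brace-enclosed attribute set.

No FD produces {A}, so it must be in every candidate key.
{A, B}⁺ = {A, B, C, D, E, F, G}, which is every attribute, so {A, B} is a candidate key.
{A, C}⁺ = {A, B, C, D, E, F, G}, which is every attribute, so {A, C} is a candidate key.
{A, D, E}⁺ = {A, B, C, D, E, F, G}, which is every attribute, so {A, D, E} is a candidate key.
{A, D, F}⁺ = {A, B, C, D, E, F, G}, which is every attribute, so {A, D, F} is a candidate key.
{A, D, G}⁺ = {A, B, C, D, E, F, G}, which is every attribute, so {A, D, G} is a candidate key.
Any other superkey properly contains one of these, so there are no further candidate keys.

{A, B}, {A, C}, {A, D, E}, {A, D, F}, {A, D, G}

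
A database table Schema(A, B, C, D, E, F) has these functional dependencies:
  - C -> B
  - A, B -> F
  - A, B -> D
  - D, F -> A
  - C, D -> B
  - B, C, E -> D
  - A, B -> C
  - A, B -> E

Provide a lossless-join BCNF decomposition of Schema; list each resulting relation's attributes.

{A, D, F}; {B, C}; {C, D, E}; {C, E, F}

Candidate keys of the original relation: {A, B}, {A, C}, {B, D, F}, {C, D, F}, {C, E, F}.
{A, B, C, D, E, F}: {C} determines {B, C} here but is not a superkey — split on C -> B, giving {B, C} and {A, C, D, E, F}.
{B, C} has no BCNF violation.
{A, C, D, E, F}: {D, F} determines {A, D, F} here but is not a superkey — split on D, F -> A, giving {A, D, F} and {C, D, E, F}.
{A, D, F} has no BCNF violation.
{C, D, E, F}: {C, E} determines {C, D, E} here but is not a superkey — split on C, E -> D, giving {C, D, E} and {C, E, F}.
{C, D, E} has no BCNF violation.
{C, E, F} has no BCNF violation.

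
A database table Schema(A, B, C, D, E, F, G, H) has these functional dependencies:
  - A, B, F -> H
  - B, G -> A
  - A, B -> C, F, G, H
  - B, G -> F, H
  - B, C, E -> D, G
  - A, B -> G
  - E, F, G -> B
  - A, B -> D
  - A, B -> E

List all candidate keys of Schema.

Closure of {A, B} is {A, B, C, D, E, F, G, H}, the whole schema; {A, B} is a candidate key.
Closure of {B, G} is {A, B, C, D, E, F, G, H}, the whole schema; {B, G} is a candidate key.
Closure of {B, C, E} is {A, B, C, D, E, F, G, H}, the whole schema; {B, C, E} is a candidate key.
Closure of {E, F, G} is {A, B, C, D, E, F, G, H}, the whole schema; {E, F, G} is a candidate key.
Any other superkey properly contains one of these, so there are no further candidate keys.

{A, B}, {B, C, E}, {B, G}, {E, F, G}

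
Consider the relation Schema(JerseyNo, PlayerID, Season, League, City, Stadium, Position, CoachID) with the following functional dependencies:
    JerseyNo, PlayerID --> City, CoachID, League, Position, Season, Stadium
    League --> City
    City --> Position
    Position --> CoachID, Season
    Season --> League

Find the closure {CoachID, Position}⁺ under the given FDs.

Start with {CoachID, Position}.
Position --> CoachID, Season applies; add {Season} → now {CoachID, Position, Season}.
Season --> League applies; add {League} → now {CoachID, League, Position, Season}.
League --> City applies; add {City} → now {City, CoachID, League, Position, Season}.
No further FD applies.

{City, CoachID, League, Position, Season}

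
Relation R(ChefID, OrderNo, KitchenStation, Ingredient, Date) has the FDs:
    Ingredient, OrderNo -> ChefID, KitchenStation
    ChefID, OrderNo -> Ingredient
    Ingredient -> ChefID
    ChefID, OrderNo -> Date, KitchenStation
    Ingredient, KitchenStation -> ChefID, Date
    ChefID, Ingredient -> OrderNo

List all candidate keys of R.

{Ingredient} is a candidate key since {Ingredient}⁺ = {ChefID, Date, Ingredient, KitchenStation, OrderNo} covers every attribute.
{ChefID, OrderNo} is a candidate key since {ChefID, OrderNo}⁺ = {ChefID, Date, Ingredient, KitchenStation, OrderNo} covers every attribute.
These are minimal and exhaustive — every other superkey contains one of them.

{ChefID, OrderNo}, {Ingredient}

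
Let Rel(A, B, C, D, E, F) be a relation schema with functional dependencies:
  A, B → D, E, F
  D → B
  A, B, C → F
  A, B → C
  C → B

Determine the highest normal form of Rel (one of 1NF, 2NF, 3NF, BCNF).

Candidate keys: {A, B}, {A, C}, {A, D}. Prime attributes: {A, B, C, D}.
D → B: {D}⁺ = {B, D}, which is not all of the attributes, so the left side is not a superkey — BCNF is violated.
Its right-hand attributes {B} are all prime, as are those of every other non-superkey FD — the relation is in 3NF.

3NF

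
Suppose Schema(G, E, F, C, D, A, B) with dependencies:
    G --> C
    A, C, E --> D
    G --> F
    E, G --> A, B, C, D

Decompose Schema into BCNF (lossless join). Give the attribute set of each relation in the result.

Candidate key of the original relation: {E, G}.
In {A, B, C, D, E, F, G}, {G} is not a superkey ({G}⁺ restricted to this set is {C, F, G}), so split on G --> C, F into {C, F, G} and {A, B, D, E, G}.
{C, F, G} has no BCNF violation.
{A, B, D, E, G} has no BCNF violation.

{A, B, D, E, G}; {C, F, G}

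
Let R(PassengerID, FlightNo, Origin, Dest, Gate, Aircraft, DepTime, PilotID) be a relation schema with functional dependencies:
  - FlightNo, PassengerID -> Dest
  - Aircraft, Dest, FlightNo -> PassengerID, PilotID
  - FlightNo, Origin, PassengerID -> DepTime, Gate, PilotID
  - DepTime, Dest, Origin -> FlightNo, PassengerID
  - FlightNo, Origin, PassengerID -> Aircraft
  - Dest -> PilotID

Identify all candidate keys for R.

{Aircraft, Dest, FlightNo, Origin}, {DepTime, Dest, Origin}, {FlightNo, Origin, PassengerID}

No FD produces {Origin}, so it must be in every candidate key.
Closure of {DepTime, Dest, Origin} is {Aircraft, DepTime, Dest, FlightNo, Gate, Origin, PassengerID, PilotID}, the whole schema; {DepTime, Dest, Origin} is a candidate key.
Closure of {FlightNo, Origin, PassengerID} is {Aircraft, DepTime, Dest, FlightNo, Gate, Origin, PassengerID, PilotID}, the whole schema; {FlightNo, Origin, PassengerID} is a candidate key.
Closure of {Aircraft, Dest, FlightNo, Origin} is {Aircraft, DepTime, Dest, FlightNo, Gate, Origin, PassengerID, PilotID}, the whole schema; {Aircraft, Dest, FlightNo, Origin} is a candidate key.
No proper subset of any of these is a key, and no other minimal superkey exists.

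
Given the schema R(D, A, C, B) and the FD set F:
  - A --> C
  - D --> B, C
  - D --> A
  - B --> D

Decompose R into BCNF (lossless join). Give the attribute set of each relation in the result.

{A, B, D}; {A, C}

Candidate keys of the original relation: {B}, {D}.
Within {A, B, C, D}: {A}⁺ ∩ {A, B, C, D} = {A, C}, not the whole set, so A --> C violates BCNF; decompose into {A, C} and {A, B, D}.
{A, C} has no BCNF violation.
{A, B, D} has no BCNF violation.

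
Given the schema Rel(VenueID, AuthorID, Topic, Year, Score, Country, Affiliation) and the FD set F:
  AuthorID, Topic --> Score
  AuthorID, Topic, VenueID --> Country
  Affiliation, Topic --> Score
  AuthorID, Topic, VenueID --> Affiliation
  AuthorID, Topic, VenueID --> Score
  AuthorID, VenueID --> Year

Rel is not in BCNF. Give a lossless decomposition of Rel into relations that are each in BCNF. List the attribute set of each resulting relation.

Candidate key of the original relation: {AuthorID, Topic, VenueID}.
{Affiliation, AuthorID, Country, Score, Topic, VenueID, Year}: {AuthorID, Topic} determines {AuthorID, Score, Topic} here but is not a superkey — split on AuthorID, Topic --> Score, giving {AuthorID, Score, Topic} and {Affiliation, AuthorID, Country, Topic, VenueID, Year}.
{AuthorID, Score, Topic} has no BCNF violation.
{Affiliation, AuthorID, Country, Topic, VenueID, Year}: {AuthorID, VenueID} determines {AuthorID, VenueID, Year} here but is not a superkey — split on AuthorID, VenueID --> Year, giving {AuthorID, VenueID, Year} and {Affiliation, AuthorID, Country, Topic, VenueID}.
{AuthorID, VenueID, Year} has no BCNF violation.
{Affiliation, AuthorID, Country, Topic, VenueID} has no BCNF violation.

{Affiliation, AuthorID, Country, Topic, VenueID}; {AuthorID, Score, Topic}; {AuthorID, VenueID, Year}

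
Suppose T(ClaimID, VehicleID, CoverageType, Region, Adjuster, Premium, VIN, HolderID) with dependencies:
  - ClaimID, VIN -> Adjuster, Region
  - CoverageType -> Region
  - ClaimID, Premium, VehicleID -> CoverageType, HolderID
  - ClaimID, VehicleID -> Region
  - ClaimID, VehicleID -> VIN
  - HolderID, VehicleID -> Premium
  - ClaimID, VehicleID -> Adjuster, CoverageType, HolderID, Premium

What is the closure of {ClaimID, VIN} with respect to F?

Start with {ClaimID, VIN}.
ClaimID, VIN -> Adjuster, Region applies; add {Adjuster, Region} → now {Adjuster, ClaimID, Region, VIN}.
No further FD applies.

{Adjuster, ClaimID, Region, VIN}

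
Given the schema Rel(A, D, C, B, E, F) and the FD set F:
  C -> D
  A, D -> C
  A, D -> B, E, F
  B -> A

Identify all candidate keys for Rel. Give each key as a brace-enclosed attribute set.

{A, C}, {A, D}, {B, C}, {B, D}

{A, C} is a candidate key since {A, C}⁺ = {A, B, C, D, E, F} covers every attribute.
{A, D} is a candidate key since {A, D}⁺ = {A, B, C, D, E, F} covers every attribute.
{B, C} is a candidate key since {B, C}⁺ = {A, B, C, D, E, F} covers every attribute.
{B, D} is a candidate key since {B, D}⁺ = {A, B, C, D, E, F} covers every attribute.
These are minimal and exhaustive — every other superkey contains one of them.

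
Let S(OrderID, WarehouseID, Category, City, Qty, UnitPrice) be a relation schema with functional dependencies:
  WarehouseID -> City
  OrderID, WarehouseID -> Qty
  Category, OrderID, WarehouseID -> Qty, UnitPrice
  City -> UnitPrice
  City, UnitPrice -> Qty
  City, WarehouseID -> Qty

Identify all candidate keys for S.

{Category, OrderID, WarehouseID}

{Category, OrderID, WarehouseID} never appear on the right of any FD, so every key must include all of them.
{Category, OrderID, WarehouseID} is a candidate key since {Category, OrderID, WarehouseID}⁺ = {Category, City, OrderID, Qty, UnitPrice, WarehouseID} covers every attribute.
No other minimal set has full closure, so this is the only candidate key.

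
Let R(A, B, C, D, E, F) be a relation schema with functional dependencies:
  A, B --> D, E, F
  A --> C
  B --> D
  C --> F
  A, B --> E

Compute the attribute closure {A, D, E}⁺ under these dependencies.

{A, C, D, E, F}

Start with {A, D, E}.
A --> C applies; add {C} → now {A, C, D, E}.
C --> F applies; add {F} → now {A, C, D, E, F}.
No further FD applies.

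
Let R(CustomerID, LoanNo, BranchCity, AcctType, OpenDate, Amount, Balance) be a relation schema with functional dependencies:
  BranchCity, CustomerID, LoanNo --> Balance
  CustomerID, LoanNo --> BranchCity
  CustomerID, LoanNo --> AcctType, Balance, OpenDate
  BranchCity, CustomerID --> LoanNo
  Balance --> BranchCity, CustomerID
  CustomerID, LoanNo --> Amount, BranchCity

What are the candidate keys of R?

{Balance}, {BranchCity, CustomerID}, {CustomerID, LoanNo}

{Balance}⁺ = {AcctType, Amount, Balance, BranchCity, CustomerID, LoanNo, OpenDate} — all of the relation — so {Balance} is a candidate key.
{BranchCity, CustomerID}⁺ = {AcctType, Amount, Balance, BranchCity, CustomerID, LoanNo, OpenDate} — all of the relation — so {BranchCity, CustomerID} is a candidate key.
{CustomerID, LoanNo}⁺ = {AcctType, Amount, Balance, BranchCity, CustomerID, LoanNo, OpenDate} — all of the relation — so {CustomerID, LoanNo} is a candidate key.
No proper subset of any of these is a key, and no other minimal superkey exists.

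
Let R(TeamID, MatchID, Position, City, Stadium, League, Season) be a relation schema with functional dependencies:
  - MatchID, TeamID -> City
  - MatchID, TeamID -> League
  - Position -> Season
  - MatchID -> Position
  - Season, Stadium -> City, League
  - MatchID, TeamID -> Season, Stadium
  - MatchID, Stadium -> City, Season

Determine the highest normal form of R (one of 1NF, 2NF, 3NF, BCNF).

Candidate key: {MatchID, TeamID}. Prime attributes: {MatchID, TeamID}.
Position -> Season: {Position}⁺ = {Position, Season}, which is not all of the attributes, so the left side is not a superkey — BCNF is violated.
Position -> Season determines the non-prime attribute {Season} from a non-superkey — 3NF is violated.
Since {MatchID} ⊂ {MatchID, TeamID} and {MatchID}⁺ ⊇ {Position, Season} with {Position, Season} non-prime, there is a partial dependency; 2NF fails.

1NF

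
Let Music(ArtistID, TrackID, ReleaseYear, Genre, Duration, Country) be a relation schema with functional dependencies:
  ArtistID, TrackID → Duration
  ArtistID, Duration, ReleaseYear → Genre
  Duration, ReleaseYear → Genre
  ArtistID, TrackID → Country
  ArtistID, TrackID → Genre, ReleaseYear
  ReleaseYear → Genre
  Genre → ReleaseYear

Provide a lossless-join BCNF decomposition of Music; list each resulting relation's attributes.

{ArtistID, Country, Duration, ReleaseYear, TrackID}; {Genre, ReleaseYear}

Candidate key of the original relation: {ArtistID, TrackID}.
Within {ArtistID, Country, Duration, Genre, ReleaseYear, TrackID}: {ArtistID, Duration, ReleaseYear}⁺ ∩ {ArtistID, Country, Duration, Genre, ReleaseYear, TrackID} = {ArtistID, Duration, Genre, ReleaseYear}, not the whole set, so ArtistID, Duration, ReleaseYear → Genre violates BCNF; decompose into {ArtistID, Duration, Genre, ReleaseYear} and {ArtistID, Country, Duration, ReleaseYear, TrackID}.
Within {ArtistID, Duration, Genre, ReleaseYear}: {Duration, ReleaseYear}⁺ ∩ {ArtistID, Duration, Genre, ReleaseYear} = {Duration, Genre, ReleaseYear}, not the whole set, so Duration, ReleaseYear → Genre violates BCNF; decompose into {Duration, Genre, ReleaseYear} and {ArtistID, Duration, ReleaseYear}.
Within {Duration, Genre, ReleaseYear}: {ReleaseYear}⁺ ∩ {Duration, Genre, ReleaseYear} = {Genre, ReleaseYear}, not the whole set, so ReleaseYear → Genre violates BCNF; decompose into {Genre, ReleaseYear} and {Duration, ReleaseYear}.
{Genre, ReleaseYear} is in BCNF.
{Duration, ReleaseYear} is in BCNF.
{ArtistID, Duration, ReleaseYear} is in BCNF.
{ArtistID, Country, Duration, ReleaseYear, TrackID} is in BCNF.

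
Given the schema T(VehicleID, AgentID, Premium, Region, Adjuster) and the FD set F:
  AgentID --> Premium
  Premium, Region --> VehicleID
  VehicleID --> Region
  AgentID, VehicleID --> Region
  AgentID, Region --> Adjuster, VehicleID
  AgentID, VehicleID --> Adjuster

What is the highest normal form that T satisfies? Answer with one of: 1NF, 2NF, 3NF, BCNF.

1NF

Candidate keys: {AgentID, Region}, {AgentID, VehicleID}. Prime attributes: {AgentID, Region, VehicleID}.
AgentID --> Premium: {AgentID}⁺ = {AgentID, Premium}, which is not all of the attributes, so the left side is not a superkey — BCNF is violated.
Because {Premium} is non-prime and the left side of AgentID --> Premium is not a superkey, the relation is not in 3NF.
{AgentID} is a proper subset of the key {AgentID, Region}, and {AgentID}⁺ contains the non-prime attribute {Premium} — a partial dependency, so 2NF is violated.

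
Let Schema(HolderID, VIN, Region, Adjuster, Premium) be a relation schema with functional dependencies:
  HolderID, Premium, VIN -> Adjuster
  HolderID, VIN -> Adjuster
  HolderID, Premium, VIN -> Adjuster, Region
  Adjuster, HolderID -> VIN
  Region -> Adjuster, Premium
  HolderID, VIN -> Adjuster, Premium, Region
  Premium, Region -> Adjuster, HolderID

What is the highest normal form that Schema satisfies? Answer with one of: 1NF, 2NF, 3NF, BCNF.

BCNF

Candidate keys: {Adjuster, HolderID}, {HolderID, VIN}, {Region}. Prime attributes: {Adjuster, HolderID, Region, VIN}.
Each dependency's left side is a superkey — BCNF holds.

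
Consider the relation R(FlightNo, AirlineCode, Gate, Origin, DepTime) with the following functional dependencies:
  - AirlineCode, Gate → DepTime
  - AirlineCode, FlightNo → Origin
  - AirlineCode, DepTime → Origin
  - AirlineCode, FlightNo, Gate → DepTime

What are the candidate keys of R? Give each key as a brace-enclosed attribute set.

Attributes never on any right-hand side: {AirlineCode, FlightNo, Gate} — every candidate key must contain all of them.
{AirlineCode, FlightNo, Gate}⁺ = {AirlineCode, DepTime, FlightNo, Gate, Origin} — all of the relation — so {AirlineCode, FlightNo, Gate} is a candidate key.
No other minimal set has full closure, so this is the only candidate key.

{AirlineCode, FlightNo, Gate}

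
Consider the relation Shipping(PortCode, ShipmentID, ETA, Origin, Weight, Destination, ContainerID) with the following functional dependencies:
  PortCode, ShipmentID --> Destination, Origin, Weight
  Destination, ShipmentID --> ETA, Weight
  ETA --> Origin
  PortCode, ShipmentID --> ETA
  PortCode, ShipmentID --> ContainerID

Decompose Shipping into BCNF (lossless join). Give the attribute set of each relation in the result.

{ContainerID, Destination, PortCode, ShipmentID}; {Destination, ETA, ShipmentID, Weight}; {ETA, Origin}

Candidate key of the original relation: {PortCode, ShipmentID}.
{ContainerID, Destination, ETA, Origin, PortCode, ShipmentID, Weight}: {Destination, ShipmentID} determines {Destination, ETA, Origin, ShipmentID, Weight} here but is not a superkey — split on Destination, ShipmentID --> ETA, Origin, Weight, giving {Destination, ETA, Origin, ShipmentID, Weight} and {ContainerID, Destination, PortCode, ShipmentID}.
{Destination, ETA, Origin, ShipmentID, Weight}: {ETA} determines {ETA, Origin} here but is not a superkey — split on ETA --> Origin, giving {ETA, Origin} and {Destination, ETA, ShipmentID, Weight}.
{ETA, Origin} is in BCNF.
{Destination, ETA, ShipmentID, Weight} is in BCNF.
{ContainerID, Destination, PortCode, ShipmentID} is in BCNF.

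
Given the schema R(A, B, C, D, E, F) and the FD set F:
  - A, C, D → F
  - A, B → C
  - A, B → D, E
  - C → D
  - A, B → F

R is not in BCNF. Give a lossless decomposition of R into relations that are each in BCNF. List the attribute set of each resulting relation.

Candidate key of the original relation: {A, B}.
Within {A, B, C, D, E, F}: {A, C, D}⁺ ∩ {A, B, C, D, E, F} = {A, C, D, F}, not the whole set, so A, C, D → F violates BCNF; decompose into {A, C, D, F} and {A, B, C, D, E}.
Within {A, C, D, F}: {C}⁺ ∩ {A, C, D, F} = {C, D}, not the whole set, so C → D violates BCNF; decompose into {C, D} and {A, C, F}.
{C, D} is in BCNF.
{A, C, F} is in BCNF.
Within {A, B, C, D, E}: {C}⁺ ∩ {A, B, C, D, E} = {C, D}, not the whole set, so C → D violates BCNF; decompose into {C, D} and {A, B, C, E}.
{C, D} is in BCNF.
{A, B, C, E} is in BCNF.

{A, B, C, E}; {A, C, F}; {C, D}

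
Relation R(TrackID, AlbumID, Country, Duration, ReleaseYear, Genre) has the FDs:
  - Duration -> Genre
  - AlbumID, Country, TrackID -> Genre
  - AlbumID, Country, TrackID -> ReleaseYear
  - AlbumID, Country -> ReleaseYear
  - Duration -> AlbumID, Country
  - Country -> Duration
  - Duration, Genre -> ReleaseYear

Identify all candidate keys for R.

No FD produces {TrackID}, so it must be in every candidate key.
{Country, TrackID}⁺ = {AlbumID, Country, Duration, Genre, ReleaseYear, TrackID} — all of the relation — so {Country, TrackID} is a candidate key.
{Duration, TrackID}⁺ = {AlbumID, Country, Duration, Genre, ReleaseYear, TrackID} — all of the relation — so {Duration, TrackID} is a candidate key.
No proper subset of any of these is a key, and no other minimal superkey exists.

{Country, TrackID}, {Duration, TrackID}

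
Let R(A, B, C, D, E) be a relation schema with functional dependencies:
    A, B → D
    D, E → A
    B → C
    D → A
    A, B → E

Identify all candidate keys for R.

{A, B}, {B, D}

No FD produces {B}, so it must be in every candidate key.
{A, B} is a candidate key since {A, B}⁺ = {A, B, C, D, E} covers every attribute.
{B, D} is a candidate key since {B, D}⁺ = {A, B, C, D, E} covers every attribute.
No proper subset of any of these is a key, and no other minimal superkey exists.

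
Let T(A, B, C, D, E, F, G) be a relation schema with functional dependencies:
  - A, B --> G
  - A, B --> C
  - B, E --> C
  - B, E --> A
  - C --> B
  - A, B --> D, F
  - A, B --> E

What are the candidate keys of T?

{A, B} is a candidate key since {A, B}⁺ = {A, B, C, D, E, F, G} covers every attribute.
{A, C} is a candidate key since {A, C}⁺ = {A, B, C, D, E, F, G} covers every attribute.
{B, E} is a candidate key since {B, E}⁺ = {A, B, C, D, E, F, G} covers every attribute.
{C, E} is a candidate key since {C, E}⁺ = {A, B, C, D, E, F, G} covers every attribute.
These are minimal and exhaustive — every other superkey contains one of them.

{A, B}, {A, C}, {B, E}, {C, E}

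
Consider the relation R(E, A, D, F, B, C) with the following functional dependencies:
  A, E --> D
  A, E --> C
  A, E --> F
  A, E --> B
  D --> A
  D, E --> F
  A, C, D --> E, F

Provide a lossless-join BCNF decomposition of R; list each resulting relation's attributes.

Candidate keys of the original relation: {A, E}, {C, D}, {D, E}.
Within {A, B, C, D, E, F}: {D}⁺ ∩ {A, B, C, D, E, F} = {A, D}, not the whole set, so D --> A violates BCNF; decompose into {A, D} and {B, C, D, E, F}.
{A, D} has no BCNF violation.
{B, C, D, E, F} has no BCNF violation.

{A, D}; {B, C, D, E, F}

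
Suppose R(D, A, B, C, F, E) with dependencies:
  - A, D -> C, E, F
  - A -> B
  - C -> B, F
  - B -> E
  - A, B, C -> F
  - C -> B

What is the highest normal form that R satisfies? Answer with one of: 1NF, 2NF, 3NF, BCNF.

Candidate key: {A, D}. Prime attributes: {A, D}.
A -> B breaks BCNF: {A}⁺ = {A, B, E}, so {A} is not a superkey.
A -> B determines the non-prime attribute {B} from a non-superkey — 3NF is violated.
Since {A} ⊂ {A, D} and {A}⁺ ⊇ {B, E} with {B, E} non-prime, there is a partial dependency; 2NF fails.

1NF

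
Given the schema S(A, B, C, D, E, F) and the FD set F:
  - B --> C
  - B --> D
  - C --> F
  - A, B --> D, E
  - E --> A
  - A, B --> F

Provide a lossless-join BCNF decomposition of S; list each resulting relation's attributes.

Candidate keys of the original relation: {A, B}, {B, E}.
{A, B, C, D, E, F}: {B} determines {B, C, D, F} here but is not a superkey — split on B --> C, D, F, giving {B, C, D, F} and {A, B, E}.
{B, C, D, F}: {C} determines {C, F} here but is not a superkey — split on C --> F, giving {C, F} and {B, C, D}.
{C, F} has no BCNF violation.
{B, C, D} has no BCNF violation.
{A, B, E}: {E} determines {A, E} here but is not a superkey — split on E --> A, giving {A, E} and {B, E}.
{A, E} has no BCNF violation.
{B, E} has no BCNF violation.

{A, E}; {B, C, D}; {B, E}; {C, F}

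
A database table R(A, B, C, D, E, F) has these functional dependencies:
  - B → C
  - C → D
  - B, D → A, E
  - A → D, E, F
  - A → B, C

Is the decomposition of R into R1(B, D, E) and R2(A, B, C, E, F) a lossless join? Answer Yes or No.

The shared attributes are {B, E} and {B, E}⁺ = {A, B, C, D, E, F}.
R1 is contained in that closure, so R1 ∩ R2 → R1 holds and the join is lossless.

Yes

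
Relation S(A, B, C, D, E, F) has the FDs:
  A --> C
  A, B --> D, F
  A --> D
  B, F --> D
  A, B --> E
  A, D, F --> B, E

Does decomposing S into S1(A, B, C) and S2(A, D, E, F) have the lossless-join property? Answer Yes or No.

No

S1 ∩ S2 = {A}; its closure under F is {A, C, D}.
S1 ⊄ {A, C, D} and S2 ⊄ {A, C, D}, so the split is lossy.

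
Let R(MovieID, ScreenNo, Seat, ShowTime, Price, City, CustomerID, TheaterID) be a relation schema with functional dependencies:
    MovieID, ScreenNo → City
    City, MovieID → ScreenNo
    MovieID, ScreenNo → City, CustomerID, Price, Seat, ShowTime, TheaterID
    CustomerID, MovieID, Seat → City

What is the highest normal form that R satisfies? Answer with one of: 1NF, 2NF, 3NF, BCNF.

BCNF

Candidate keys: {City, MovieID}, {CustomerID, MovieID, Seat}, {MovieID, ScreenNo}. Prime attributes: {City, CustomerID, MovieID, ScreenNo, Seat}.
The left-hand side of every FD is a superkey, so BCNF is satisfied.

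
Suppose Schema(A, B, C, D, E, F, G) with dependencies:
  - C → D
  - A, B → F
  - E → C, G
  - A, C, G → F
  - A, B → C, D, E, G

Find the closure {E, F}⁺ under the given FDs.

{C, D, E, F, G}

Start with {E, F}.
E → C, G applies; add {C, G} → now {C, E, F, G}.
C → D applies; add {D} → now {C, D, E, F, G}.
No further FD applies.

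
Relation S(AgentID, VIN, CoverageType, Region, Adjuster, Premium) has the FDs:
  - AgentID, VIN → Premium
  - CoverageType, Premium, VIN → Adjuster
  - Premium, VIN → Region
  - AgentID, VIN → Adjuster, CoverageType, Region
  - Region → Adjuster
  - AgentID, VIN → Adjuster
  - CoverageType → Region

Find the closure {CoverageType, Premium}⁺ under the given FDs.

Start with {CoverageType, Premium}.
CoverageType → Region applies; add {Region} → now {CoverageType, Premium, Region}.
Region → Adjuster applies; add {Adjuster} → now {Adjuster, CoverageType, Premium, Region}.
No further FD applies.

{Adjuster, CoverageType, Premium, Region}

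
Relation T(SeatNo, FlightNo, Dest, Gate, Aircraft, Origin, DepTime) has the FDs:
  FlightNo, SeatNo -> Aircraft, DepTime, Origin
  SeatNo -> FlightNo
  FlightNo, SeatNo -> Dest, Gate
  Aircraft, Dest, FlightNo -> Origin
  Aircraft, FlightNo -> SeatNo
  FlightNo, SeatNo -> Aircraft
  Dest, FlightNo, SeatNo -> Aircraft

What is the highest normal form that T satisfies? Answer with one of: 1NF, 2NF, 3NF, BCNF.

BCNF

Candidate keys: {Aircraft, FlightNo}, {SeatNo}. Prime attributes: {Aircraft, FlightNo, SeatNo}.
Each dependency's left side is a superkey — BCNF holds.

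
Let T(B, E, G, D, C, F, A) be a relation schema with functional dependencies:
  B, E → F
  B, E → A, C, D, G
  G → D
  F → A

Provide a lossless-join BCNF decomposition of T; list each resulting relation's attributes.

Candidate key of the original relation: {B, E}.
{A, B, C, D, E, F, G}: {G} determines {D, G} here but is not a superkey — split on G → D, giving {D, G} and {A, B, C, E, F, G}.
{D, G}: every determinant is a superkey — BCNF.
{A, B, C, E, F, G}: {F} determines {A, F} here but is not a superkey — split on F → A, giving {A, F} and {B, C, E, F, G}.
{A, F}: every determinant is a superkey — BCNF.
{B, C, E, F, G}: every determinant is a superkey — BCNF.

{A, F}; {B, C, E, F, G}; {D, G}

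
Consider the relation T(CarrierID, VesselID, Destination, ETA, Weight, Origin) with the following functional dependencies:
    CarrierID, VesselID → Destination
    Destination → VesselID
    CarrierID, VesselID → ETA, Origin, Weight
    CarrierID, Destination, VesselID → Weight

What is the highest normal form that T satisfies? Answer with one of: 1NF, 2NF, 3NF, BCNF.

3NF

Candidate keys: {CarrierID, Destination}, {CarrierID, VesselID}. Prime attributes: {CarrierID, Destination, VesselID}.
Destination → VesselID breaks BCNF: {Destination}⁺ = {Destination, VesselID}, so {Destination} is not a superkey.
Its right-hand attributes {VesselID} are all prime, as are those of every other non-superkey FD — the relation is in 3NF.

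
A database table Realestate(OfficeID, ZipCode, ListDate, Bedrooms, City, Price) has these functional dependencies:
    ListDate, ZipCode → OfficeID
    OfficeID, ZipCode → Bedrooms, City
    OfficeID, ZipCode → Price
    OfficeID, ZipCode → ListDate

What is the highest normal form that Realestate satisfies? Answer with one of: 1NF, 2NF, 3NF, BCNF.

BCNF

Candidate keys: {ListDate, ZipCode}, {OfficeID, ZipCode}. Prime attributes: {ListDate, OfficeID, ZipCode}.
The left-hand side of every FD is a superkey, so BCNF is satisfied.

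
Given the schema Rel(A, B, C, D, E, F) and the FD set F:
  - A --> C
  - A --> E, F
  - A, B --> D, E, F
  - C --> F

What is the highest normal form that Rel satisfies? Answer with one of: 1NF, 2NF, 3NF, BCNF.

Candidate key: {A, B}. Prime attributes: {A, B}.
A --> C breaks BCNF: {A}⁺ = {A, C, E, F}, so {A} is not a superkey.
A --> C determines the non-prime attribute {C} from a non-superkey — 3NF is violated.
{A} is a proper subset of the key {A, B}, and {A}⁺ contains the non-prime attributes {C, E, F} — a partial dependency, so 2NF is violated.

1NF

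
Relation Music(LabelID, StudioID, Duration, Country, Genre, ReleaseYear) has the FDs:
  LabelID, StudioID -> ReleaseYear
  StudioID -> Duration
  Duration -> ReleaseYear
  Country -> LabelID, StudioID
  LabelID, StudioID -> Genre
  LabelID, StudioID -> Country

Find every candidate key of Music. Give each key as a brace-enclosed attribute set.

{Country}, {LabelID, StudioID}

{Country} is a candidate key since {Country}⁺ = {Country, Duration, Genre, LabelID, ReleaseYear, StudioID} covers every attribute.
{LabelID, StudioID} is a candidate key since {LabelID, StudioID}⁺ = {Country, Duration, Genre, LabelID, ReleaseYear, StudioID} covers every attribute.
Any other superkey properly contains one of these, so there are no further candidate keys.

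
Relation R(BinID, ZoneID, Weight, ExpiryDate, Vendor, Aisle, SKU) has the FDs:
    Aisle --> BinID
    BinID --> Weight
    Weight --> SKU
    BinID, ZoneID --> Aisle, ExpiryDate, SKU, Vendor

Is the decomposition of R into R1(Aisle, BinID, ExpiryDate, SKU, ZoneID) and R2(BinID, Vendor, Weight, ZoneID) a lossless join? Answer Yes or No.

Yes

Common attributes: {BinID, ZoneID}; their closure is {Aisle, BinID, ExpiryDate, SKU, Vendor, Weight, ZoneID}.
R1 is contained in that closure, so R1 ∩ R2 --> R1 holds and the join is lossless.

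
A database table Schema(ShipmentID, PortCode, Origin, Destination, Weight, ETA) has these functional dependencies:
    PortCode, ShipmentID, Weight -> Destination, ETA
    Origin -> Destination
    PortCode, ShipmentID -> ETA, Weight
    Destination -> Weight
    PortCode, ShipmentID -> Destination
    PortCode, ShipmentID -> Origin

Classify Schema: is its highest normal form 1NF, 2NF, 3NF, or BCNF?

Candidate key: {PortCode, ShipmentID}. Prime attributes: {PortCode, ShipmentID}.
Origin -> Destination: {Origin}⁺ = {Destination, Origin, Weight}, which is not all of the attributes, so the left side is not a superkey — BCNF is violated.
Origin -> Destination has non-prime {Destination} on the right and a non-superkey on the left, so 3NF fails.
Checking every proper subset of each key, none determines a non-prime attribute — 2NF is satisfied.

2NF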